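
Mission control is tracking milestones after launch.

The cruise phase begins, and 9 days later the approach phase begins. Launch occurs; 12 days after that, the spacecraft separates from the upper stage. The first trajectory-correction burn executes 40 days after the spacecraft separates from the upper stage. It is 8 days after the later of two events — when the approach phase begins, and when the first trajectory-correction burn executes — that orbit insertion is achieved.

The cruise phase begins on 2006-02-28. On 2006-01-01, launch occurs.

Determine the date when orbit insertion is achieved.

The cruise phase begins: Feb 28, 2006.
The approach phase begins: Feb 28, 2006 + 9 days = Mar 9, 2006.
Launch occurs: Jan 1, 2006.
The spacecraft separates from the upper stage: Jan 1, 2006 + 12 days = Jan 13, 2006.
The first trajectory-correction burn executes: Jan 13, 2006 + 40 days = Feb 22, 2006.
Both prerequisites met — the approach phase begins (Mar 9, 2006), the first trajectory-correction burn executes (Feb 22, 2006); the later is Mar 9, 2006.
Orbit insertion is achieved: Mar 9, 2006 + 8 days = Mar 17, 2006.

2006-03-17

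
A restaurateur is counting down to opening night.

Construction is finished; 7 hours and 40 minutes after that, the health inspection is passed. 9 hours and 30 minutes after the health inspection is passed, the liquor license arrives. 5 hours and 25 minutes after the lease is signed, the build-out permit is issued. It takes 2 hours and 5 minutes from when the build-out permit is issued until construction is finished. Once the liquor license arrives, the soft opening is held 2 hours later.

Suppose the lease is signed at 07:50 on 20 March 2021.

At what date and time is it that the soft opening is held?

The lease is signed: 07:50 Mar 20, 2021.
The build-out permit is issued: 07:50 Mar 20, 2021 + 5h25m = 13:15 Mar 20, 2021.
Construction is finished: 13:15 Mar 20, 2021 + 2h05m = 15:20 Mar 20, 2021.
The health inspection is passed: 15:20 Mar 20, 2021 + 7h40m = 23:00 Mar 20, 2021.
The liquor license arrives: 23:00 Mar 20, 2021 + 9h30m = 08:30 Mar 21, 2021.
The soft opening is held: 08:30 Mar 21, 2021 + 2h = 10:30 Mar 21, 2021.

10:30 on 21 March 2021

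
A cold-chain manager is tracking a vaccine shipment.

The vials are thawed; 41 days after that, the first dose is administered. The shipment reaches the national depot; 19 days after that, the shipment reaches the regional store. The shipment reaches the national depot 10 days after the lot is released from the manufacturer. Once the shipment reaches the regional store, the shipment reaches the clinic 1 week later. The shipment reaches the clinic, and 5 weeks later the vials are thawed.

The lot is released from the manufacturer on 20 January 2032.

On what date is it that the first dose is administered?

The lot is released from the manufacturer: Jan 20, 2032.
The shipment reaches the national depot: Jan 20, 2032 + 10 days = Jan 30, 2032.
The shipment reaches the regional store: Jan 30, 2032 + 19 days = Feb 18, 2032.
The shipment reaches the clinic: Feb 18, 2032 + 1 week = Feb 25, 2032.
The vials are thawed: Feb 25, 2032 + 5 weeks = Mar 31, 2032.
The first dose is administered: Mar 31, 2032 + 41 days = May 11, 2032.

11 May 2032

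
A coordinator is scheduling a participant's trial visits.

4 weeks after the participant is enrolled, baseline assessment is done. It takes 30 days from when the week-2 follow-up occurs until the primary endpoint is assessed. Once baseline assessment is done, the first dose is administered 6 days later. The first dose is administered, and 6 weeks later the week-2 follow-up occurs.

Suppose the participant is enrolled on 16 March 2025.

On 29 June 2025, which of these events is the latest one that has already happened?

The participant is enrolled: Mar 16, 2025.
Baseline assessment is done: Mar 16, 2025 + 4 weeks = Apr 13, 2025.
The first dose is administered: Apr 13, 2025 + 6 days = Apr 19, 2025.
The week-2 follow-up occurs: Apr 19, 2025 + 6 weeks = May 31, 2025.
The primary endpoint is assessed: May 31, 2025 + 30 days = Jun 30, 2025.
Jun 29, 2025 falls between when the week-2 follow-up occurs (May 31, 2025) and when the primary endpoint is assessed (Jun 30, 2025).

The week-2 follow-up occurs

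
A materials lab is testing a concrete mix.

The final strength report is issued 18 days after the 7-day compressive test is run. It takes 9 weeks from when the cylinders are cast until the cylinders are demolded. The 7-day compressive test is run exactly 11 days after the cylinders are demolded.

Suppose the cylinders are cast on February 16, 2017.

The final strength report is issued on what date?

May 19, 2017

The cylinders are cast: Feb 16, 2017.
The cylinders are demolded: Feb 16, 2017 + 9 weeks = Apr 20, 2017.
The 7-day compressive test is run: Apr 20, 2017 + 11 days = May 1, 2017.
The final strength report is issued: May 1, 2017 + 18 days = May 19, 2017.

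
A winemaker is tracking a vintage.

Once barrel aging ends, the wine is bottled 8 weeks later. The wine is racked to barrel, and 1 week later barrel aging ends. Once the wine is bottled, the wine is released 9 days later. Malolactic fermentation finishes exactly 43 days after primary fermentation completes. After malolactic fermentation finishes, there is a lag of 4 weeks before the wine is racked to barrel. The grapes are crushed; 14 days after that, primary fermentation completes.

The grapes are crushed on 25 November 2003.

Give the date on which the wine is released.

The grapes are crushed: Nov 25, 2003.
Primary fermentation completes: Nov 25, 2003 + 14 days = Dec 9, 2003.
Malolactic fermentation finishes: Dec 9, 2003 + 43 days = Jan 21, 2004.
The wine is racked to barrel: Jan 21, 2004 + 4 weeks = Feb 18, 2004.
Barrel aging ends: Feb 18, 2004 + 1 week = Feb 25, 2004.
The wine is bottled: Feb 25, 2004 + 8 weeks = Apr 21, 2004.
The wine is released: Apr 21, 2004 + 9 days = Apr 30, 2004.

30 April 2004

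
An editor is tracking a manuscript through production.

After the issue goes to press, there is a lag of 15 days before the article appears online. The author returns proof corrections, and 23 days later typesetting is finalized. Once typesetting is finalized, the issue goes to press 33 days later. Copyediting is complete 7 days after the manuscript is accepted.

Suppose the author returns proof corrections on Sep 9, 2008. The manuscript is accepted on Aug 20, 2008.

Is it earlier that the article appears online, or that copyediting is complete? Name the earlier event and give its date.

The author returns proof corrections: Sep 9, 2008.
Typesetting is finalized: Sep 9, 2008 + 23 days = Oct 2, 2008.
The issue goes to press: Oct 2, 2008 + 33 days = Nov 4, 2008.
The article appears online: Nov 4, 2008 + 15 days = Nov 19, 2008.
The manuscript is accepted: Aug 20, 2008.
Copyediting is complete: Aug 20, 2008 + 7 days = Aug 27, 2008.
Comparing: the article appears online on Nov 19, 2008 vs copyediting is complete on Aug 27, 2008. Earlier: copyediting is complete.

Copyediting is complete — Aug 27, 2008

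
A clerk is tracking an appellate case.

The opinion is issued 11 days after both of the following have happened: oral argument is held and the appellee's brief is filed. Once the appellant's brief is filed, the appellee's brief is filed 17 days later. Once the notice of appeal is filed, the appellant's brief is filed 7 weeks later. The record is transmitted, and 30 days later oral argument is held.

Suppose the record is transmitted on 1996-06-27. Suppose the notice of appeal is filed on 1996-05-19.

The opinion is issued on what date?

The record is transmitted: Jun 27, 1996.
Oral argument is held: Jun 27, 1996 + 30 days = Jul 27, 1996.
The notice of appeal is filed: May 19, 1996.
The appellant's brief is filed: May 19, 1996 + 7 weeks = Jul 7, 1996.
The appellee's brief is filed: Jul 7, 1996 + 17 days = Jul 24, 1996.
Both prerequisites met — oral argument is held (Jul 27, 1996), the appellee's brief is filed (Jul 24, 1996); the later is Jul 27, 1996.
The opinion is issued: Jul 27, 1996 + 11 days = Aug 7, 1996.

1996-08-07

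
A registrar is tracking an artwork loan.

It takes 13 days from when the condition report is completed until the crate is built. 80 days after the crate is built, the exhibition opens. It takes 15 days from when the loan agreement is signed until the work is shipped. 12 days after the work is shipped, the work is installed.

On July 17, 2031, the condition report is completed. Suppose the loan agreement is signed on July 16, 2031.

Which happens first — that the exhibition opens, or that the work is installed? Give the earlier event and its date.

The work is installed — August 12, 2031

The condition report is completed: Jul 17, 2031.
The crate is built: Jul 17, 2031 + 13 days = Jul 30, 2031.
The exhibition opens: Jul 30, 2031 + 80 days = Oct 18, 2031.
The loan agreement is signed: Jul 16, 2031.
The work is shipped: Jul 16, 2031 + 15 days = Jul 31, 2031.
The work is installed: Jul 31, 2031 + 12 days = Aug 12, 2031.
Comparing: the exhibition opens on Oct 18, 2031 vs the work is installed on Aug 12, 2031. Earlier: the work is installed.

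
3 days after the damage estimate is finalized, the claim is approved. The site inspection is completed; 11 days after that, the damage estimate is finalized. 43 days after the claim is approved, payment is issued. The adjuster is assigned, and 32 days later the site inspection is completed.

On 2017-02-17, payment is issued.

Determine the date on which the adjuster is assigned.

Payment is issued: Feb 17, 2017.
The claim is approved: Feb 17, 2017 − 43 days = Jan 5, 2017.
The damage estimate is finalized: Jan 5, 2017 − 3 days = Jan 2, 2017.
The site inspection is completed: Jan 2, 2017 − 11 days = Dec 22, 2016.
The adjuster is assigned: Dec 22, 2016 − 32 days = Nov 20, 2016.

2016-11-20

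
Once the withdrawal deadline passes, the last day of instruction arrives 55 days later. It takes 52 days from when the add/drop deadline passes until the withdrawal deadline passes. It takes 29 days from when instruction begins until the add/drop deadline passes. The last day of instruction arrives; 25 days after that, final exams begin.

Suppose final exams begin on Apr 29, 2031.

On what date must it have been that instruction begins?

Nov 19, 2030

Final exams begin: Apr 29, 2031.
The last day of instruction arrives: Apr 29, 2031 − 25 days = Apr 4, 2031.
The withdrawal deadline passes: Apr 4, 2031 − 55 days = Feb 8, 2031.
The add/drop deadline passes: Feb 8, 2031 − 52 days = Dec 18, 2030.
Instruction begins: Dec 18, 2030 − 29 days = Nov 19, 2030.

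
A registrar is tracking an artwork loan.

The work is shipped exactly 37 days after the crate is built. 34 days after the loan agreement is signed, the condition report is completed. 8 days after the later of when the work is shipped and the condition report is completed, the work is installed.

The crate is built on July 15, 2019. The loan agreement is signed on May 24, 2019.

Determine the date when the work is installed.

August 29, 2019

The crate is built: Jul 15, 2019.
The work is shipped: Jul 15, 2019 + 37 days = Aug 21, 2019.
The loan agreement is signed: May 24, 2019.
The condition report is completed: May 24, 2019 + 34 days = Jun 27, 2019.
Both prerequisites met — the work is shipped (Aug 21, 2019), the condition report is completed (Jun 27, 2019); the later is Aug 21, 2019.
The work is installed: Aug 21, 2019 + 8 days = Aug 29, 2019.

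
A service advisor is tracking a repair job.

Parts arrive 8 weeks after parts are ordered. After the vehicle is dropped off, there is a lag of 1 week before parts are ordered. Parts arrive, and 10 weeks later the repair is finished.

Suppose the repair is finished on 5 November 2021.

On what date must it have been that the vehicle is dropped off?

The repair is finished: Nov 5, 2021.
Parts arrive: Nov 5, 2021 − 10 weeks = Aug 27, 2021.
Parts are ordered: Aug 27, 2021 − 8 weeks = Jul 2, 2021.
The vehicle is dropped off: Jul 2, 2021 − 1 week = Jun 25, 2021.

25 June 2021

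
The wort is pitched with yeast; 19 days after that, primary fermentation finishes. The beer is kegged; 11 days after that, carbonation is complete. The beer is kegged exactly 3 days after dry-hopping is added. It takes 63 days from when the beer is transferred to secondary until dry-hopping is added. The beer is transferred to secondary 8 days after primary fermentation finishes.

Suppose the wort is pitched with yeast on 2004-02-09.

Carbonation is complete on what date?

2004-05-23

The wort is pitched with yeast: Feb 9, 2004.
Primary fermentation finishes: Feb 9, 2004 + 19 days = Feb 28, 2004.
The beer is transferred to secondary: Feb 28, 2004 + 8 days = Mar 7, 2004.
Dry-hopping is added: Mar 7, 2004 + 63 days = May 9, 2004.
The beer is kegged: May 9, 2004 + 3 days = May 12, 2004.
Carbonation is complete: May 12, 2004 + 11 days = May 23, 2004.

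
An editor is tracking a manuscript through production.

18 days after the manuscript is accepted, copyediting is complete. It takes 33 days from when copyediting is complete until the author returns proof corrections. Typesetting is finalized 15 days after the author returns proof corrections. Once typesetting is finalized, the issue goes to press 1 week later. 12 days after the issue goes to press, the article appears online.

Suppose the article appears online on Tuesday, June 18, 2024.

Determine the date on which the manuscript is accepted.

Monday, March 25, 2024

The article appears online: Jun 18, 2024.
The issue goes to press: Jun 18, 2024 − 12 days = Jun 6, 2024.
Typesetting is finalized: Jun 6, 2024 − 1 week = May 30, 2024.
The author returns proof corrections: May 30, 2024 − 15 days = May 15, 2024.
Copyediting is complete: May 15, 2024 − 33 days = Apr 12, 2024.
The manuscript is accepted: Apr 12, 2024 − 18 days = Mar 25, 2024.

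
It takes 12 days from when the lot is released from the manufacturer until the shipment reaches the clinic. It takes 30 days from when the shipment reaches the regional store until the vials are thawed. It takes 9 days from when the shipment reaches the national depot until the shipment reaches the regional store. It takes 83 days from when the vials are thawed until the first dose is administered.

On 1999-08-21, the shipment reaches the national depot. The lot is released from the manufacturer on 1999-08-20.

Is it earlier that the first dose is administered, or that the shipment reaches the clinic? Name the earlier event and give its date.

The shipment reaches the national depot: Aug 21, 1999.
The shipment reaches the regional store: Aug 21, 1999 + 9 days = Aug 30, 1999.
The vials are thawed: Aug 30, 1999 + 30 days = Sep 29, 1999.
The first dose is administered: Sep 29, 1999 + 83 days = Dec 21, 1999.
The lot is released from the manufacturer: Aug 20, 1999.
The shipment reaches the clinic: Aug 20, 1999 + 12 days = Sep 1, 1999.
Comparing: the first dose is administered on Dec 21, 1999 vs the shipment reaches the clinic on Sep 1, 1999. Earlier: the shipment reaches the clinic.

The shipment reaches the clinic — 1999-09-01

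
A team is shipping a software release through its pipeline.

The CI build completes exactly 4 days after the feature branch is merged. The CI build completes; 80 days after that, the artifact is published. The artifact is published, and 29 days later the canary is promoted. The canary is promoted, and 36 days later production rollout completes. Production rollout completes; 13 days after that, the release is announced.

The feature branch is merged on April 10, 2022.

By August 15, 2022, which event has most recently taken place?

The canary is promoted

The feature branch is merged: Apr 10, 2022.
The CI build completes: Apr 10, 2022 + 4 days = Apr 14, 2022.
The artifact is published: Apr 14, 2022 + 80 days = Jul 3, 2022.
The canary is promoted: Jul 3, 2022 + 29 days = Aug 1, 2022.
Production rollout completes: Aug 1, 2022 + 36 days = Sep 6, 2022.
The release is announced: Sep 6, 2022 + 13 days = Sep 19, 2022.
Aug 15, 2022 falls between when the canary is promoted (Aug 1, 2022) and when production rollout completes (Sep 6, 2022).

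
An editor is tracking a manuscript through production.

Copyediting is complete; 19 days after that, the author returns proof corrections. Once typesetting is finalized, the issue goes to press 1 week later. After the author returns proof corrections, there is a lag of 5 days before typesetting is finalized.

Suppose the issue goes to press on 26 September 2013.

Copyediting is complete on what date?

The issue goes to press: Sep 26, 2013.
Typesetting is finalized: Sep 26, 2013 − 1 week = Sep 19, 2013.
The author returns proof corrections: Sep 19, 2013 − 5 days = Sep 14, 2013.
Copyediting is complete: Sep 14, 2013 − 19 days = Aug 26, 2013.

26 August 2013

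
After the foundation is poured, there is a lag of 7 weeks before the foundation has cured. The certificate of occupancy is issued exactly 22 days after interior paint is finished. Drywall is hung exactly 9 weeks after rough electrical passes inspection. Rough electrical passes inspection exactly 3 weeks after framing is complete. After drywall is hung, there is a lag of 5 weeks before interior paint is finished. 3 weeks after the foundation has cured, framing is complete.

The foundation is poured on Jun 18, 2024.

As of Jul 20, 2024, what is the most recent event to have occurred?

The foundation is poured

The foundation is poured: Jun 18, 2024.
The foundation has cured: Jun 18, 2024 + 7 weeks = Aug 6, 2024.
Framing is complete: Aug 6, 2024 + 3 weeks = Aug 27, 2024.
Rough electrical passes inspection: Aug 27, 2024 + 3 weeks = Sep 17, 2024.
Drywall is hung: Sep 17, 2024 + 9 weeks = Nov 19, 2024.
Interior paint is finished: Nov 19, 2024 + 5 weeks = Dec 24, 2024.
The certificate of occupancy is issued: Dec 24, 2024 + 22 days = Jan 15, 2025.
Jul 20, 2024 falls between when the foundation is poured (Jun 18, 2024) and when the foundation has cured (Aug 6, 2024).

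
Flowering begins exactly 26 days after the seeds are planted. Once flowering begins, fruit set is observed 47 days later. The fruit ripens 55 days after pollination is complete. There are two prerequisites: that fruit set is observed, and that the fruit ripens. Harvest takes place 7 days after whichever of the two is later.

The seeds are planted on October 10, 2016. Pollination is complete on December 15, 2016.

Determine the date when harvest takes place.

February 15, 2017

The seeds are planted: Oct 10, 2016.
Flowering begins: Oct 10, 2016 + 26 days = Nov 5, 2016.
Fruit set is observed: Nov 5, 2016 + 47 days = Dec 22, 2016.
Pollination is complete: Dec 15, 2016.
The fruit ripens: Dec 15, 2016 + 55 days = Feb 8, 2017.
Both prerequisites met — fruit set is observed (Dec 22, 2016), the fruit ripens (Feb 8, 2017); the later is Feb 8, 2017.
Harvest takes place: Feb 8, 2017 + 7 days = Feb 15, 2017.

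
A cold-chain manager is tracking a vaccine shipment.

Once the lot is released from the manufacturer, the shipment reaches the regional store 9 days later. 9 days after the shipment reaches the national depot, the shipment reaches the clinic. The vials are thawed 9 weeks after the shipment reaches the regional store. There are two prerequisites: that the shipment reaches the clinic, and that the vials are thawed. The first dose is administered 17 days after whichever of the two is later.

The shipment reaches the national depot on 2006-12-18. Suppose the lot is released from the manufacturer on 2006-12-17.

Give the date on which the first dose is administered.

The shipment reaches the national depot: Dec 18, 2006.
The shipment reaches the clinic: Dec 18, 2006 + 9 days = Dec 27, 2006.
The lot is released from the manufacturer: Dec 17, 2006.
The shipment reaches the regional store: Dec 17, 2006 + 9 days = Dec 26, 2006.
The vials are thawed: Dec 26, 2006 + 9 weeks = Feb 27, 2007.
Both prerequisites met — the shipment reaches the clinic (Dec 27, 2006), the vials are thawed (Feb 27, 2007); the later is Feb 27, 2007.
The first dose is administered: Feb 27, 2007 + 17 days = Mar 16, 2007.

2007-03-16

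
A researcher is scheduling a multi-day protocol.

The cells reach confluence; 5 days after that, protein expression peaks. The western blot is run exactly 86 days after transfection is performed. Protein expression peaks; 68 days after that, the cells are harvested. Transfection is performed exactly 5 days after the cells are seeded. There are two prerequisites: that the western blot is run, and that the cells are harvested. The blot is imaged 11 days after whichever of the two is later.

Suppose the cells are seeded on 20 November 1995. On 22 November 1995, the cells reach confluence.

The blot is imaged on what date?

1 March 1996

The cells are seeded: Nov 20, 1995.
Transfection is performed: Nov 20, 1995 + 5 days = Nov 25, 1995.
The western blot is run: Nov 25, 1995 + 86 days = Feb 19, 1996.
The cells reach confluence: Nov 22, 1995.
Protein expression peaks: Nov 22, 1995 + 5 days = Nov 27, 1995.
The cells are harvested: Nov 27, 1995 + 68 days = Feb 3, 1996.
Both prerequisites met — the western blot is run (Feb 19, 1996), the cells are harvested (Feb 3, 1996); the later is Feb 19, 1996.
The blot is imaged: Feb 19, 1996 + 11 days = Mar 1, 1996.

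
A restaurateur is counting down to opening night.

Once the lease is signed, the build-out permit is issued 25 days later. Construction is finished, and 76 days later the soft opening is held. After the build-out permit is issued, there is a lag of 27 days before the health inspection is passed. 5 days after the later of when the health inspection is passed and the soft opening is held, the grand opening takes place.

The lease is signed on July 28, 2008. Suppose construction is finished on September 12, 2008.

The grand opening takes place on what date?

The lease is signed: Jul 28, 2008.
The build-out permit is issued: Jul 28, 2008 + 25 days = Aug 22, 2008.
The health inspection is passed: Aug 22, 2008 + 27 days = Sep 18, 2008.
Construction is finished: Sep 12, 2008.
The soft opening is held: Sep 12, 2008 + 76 days = Nov 27, 2008.
Both prerequisites met — the health inspection is passed (Sep 18, 2008), the soft opening is held (Nov 27, 2008); the later is Nov 27, 2008.
The grand opening takes place: Nov 27, 2008 + 5 days = Dec 2, 2008.

December 2, 2008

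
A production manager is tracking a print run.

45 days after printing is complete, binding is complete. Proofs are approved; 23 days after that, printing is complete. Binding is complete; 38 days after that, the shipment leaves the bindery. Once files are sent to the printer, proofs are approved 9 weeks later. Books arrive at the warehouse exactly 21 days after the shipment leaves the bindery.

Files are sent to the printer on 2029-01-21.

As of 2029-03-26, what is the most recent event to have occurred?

Proofs are approved

Files are sent to the printer: Jan 21, 2029.
Proofs are approved: Jan 21, 2029 + 9 weeks = Mar 25, 2029.
Printing is complete: Mar 25, 2029 + 23 days = Apr 17, 2029.
Binding is complete: Apr 17, 2029 + 45 days = Jun 1, 2029.
The shipment leaves the bindery: Jun 1, 2029 + 38 days = Jul 9, 2029.
Books arrive at the warehouse: Jul 9, 2029 + 21 days = Jul 30, 2029.
Mar 26, 2029 falls between when proofs are approved (Mar 25, 2029) and when printing is complete (Apr 17, 2029).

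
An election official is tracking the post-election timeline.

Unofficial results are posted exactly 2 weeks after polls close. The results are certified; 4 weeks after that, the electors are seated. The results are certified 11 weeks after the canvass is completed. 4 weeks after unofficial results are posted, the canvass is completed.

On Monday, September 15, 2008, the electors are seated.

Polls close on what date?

The electors are seated: Sep 15, 2008.
The results are certified: Sep 15, 2008 − 4 weeks = Aug 18, 2008.
The canvass is completed: Aug 18, 2008 − 11 weeks = Jun 2, 2008.
Unofficial results are posted: Jun 2, 2008 − 4 weeks = May 5, 2008.
Polls close: May 5, 2008 − 2 weeks = Apr 21, 2008.

Monday, April 21, 2008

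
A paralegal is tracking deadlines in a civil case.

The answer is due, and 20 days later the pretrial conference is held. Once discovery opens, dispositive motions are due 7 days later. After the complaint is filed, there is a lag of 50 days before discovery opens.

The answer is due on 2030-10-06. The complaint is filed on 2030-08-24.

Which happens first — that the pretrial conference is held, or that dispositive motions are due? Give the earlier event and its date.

The answer is due: Oct 6, 2030.
The pretrial conference is held: Oct 6, 2030 + 20 days = Oct 26, 2030.
The complaint is filed: Aug 24, 2030.
Discovery opens: Aug 24, 2030 + 50 days = Oct 13, 2030.
Dispositive motions are due: Oct 13, 2030 + 7 days = Oct 20, 2030.
Comparing: the pretrial conference is held on Oct 26, 2030 vs dispositive motions are due on Oct 20, 2030. Earlier: dispositive motions are due.

Dispositive motions are due — 2030-10-20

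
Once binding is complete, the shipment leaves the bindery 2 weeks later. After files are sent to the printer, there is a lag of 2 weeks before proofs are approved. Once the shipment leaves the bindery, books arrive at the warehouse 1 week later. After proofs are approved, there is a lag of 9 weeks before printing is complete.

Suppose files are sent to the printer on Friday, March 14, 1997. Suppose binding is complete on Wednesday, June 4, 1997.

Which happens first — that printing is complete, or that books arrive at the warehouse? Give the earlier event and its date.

Printing is complete — Friday, May 30, 1997

Files are sent to the printer: Mar 14, 1997.
Proofs are approved: Mar 14, 1997 + 2 weeks = Mar 28, 1997.
Printing is complete: Mar 28, 1997 + 9 weeks = May 30, 1997.
Binding is complete: Jun 4, 1997.
The shipment leaves the bindery: Jun 4, 1997 + 2 weeks = Jun 18, 1997.
Books arrive at the warehouse: Jun 18, 1997 + 1 week = Jun 25, 1997.
Comparing: printing is complete on May 30, 1997 vs books arrive at the warehouse on Jun 25, 1997. Earlier: printing is complete.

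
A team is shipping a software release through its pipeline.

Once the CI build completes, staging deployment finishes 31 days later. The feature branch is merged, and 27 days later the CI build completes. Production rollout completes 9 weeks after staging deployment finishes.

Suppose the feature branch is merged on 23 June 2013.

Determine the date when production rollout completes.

The feature branch is merged: Jun 23, 2013.
The CI build completes: Jun 23, 2013 + 27 days = Jul 20, 2013.
Staging deployment finishes: Jul 20, 2013 + 31 days = Aug 20, 2013.
Production rollout completes: Aug 20, 2013 + 9 weeks = Oct 22, 2013.

22 October 2013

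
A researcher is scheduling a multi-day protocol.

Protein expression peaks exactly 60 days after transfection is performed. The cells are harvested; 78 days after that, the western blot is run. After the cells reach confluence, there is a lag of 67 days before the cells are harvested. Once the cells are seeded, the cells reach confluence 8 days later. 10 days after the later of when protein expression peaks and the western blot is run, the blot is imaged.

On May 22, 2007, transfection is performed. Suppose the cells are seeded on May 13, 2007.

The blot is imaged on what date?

October 23, 2007

Transfection is performed: May 22, 2007.
Protein expression peaks: May 22, 2007 + 60 days = Jul 21, 2007.
The cells are seeded: May 13, 2007.
The cells reach confluence: May 13, 2007 + 8 days = May 21, 2007.
The cells are harvested: May 21, 2007 + 67 days = Jul 27, 2007.
The western blot is run: Jul 27, 2007 + 78 days = Oct 13, 2007.
Both prerequisites met — protein expression peaks (Jul 21, 2007), the western blot is run (Oct 13, 2007); the later is Oct 13, 2007.
The blot is imaged: Oct 13, 2007 + 10 days = Oct 23, 2007.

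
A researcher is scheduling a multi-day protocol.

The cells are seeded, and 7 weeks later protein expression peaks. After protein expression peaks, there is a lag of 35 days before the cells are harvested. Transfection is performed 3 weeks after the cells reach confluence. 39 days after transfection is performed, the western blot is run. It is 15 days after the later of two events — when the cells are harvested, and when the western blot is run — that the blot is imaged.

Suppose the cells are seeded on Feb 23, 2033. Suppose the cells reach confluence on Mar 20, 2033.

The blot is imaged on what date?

The cells are seeded: Feb 23, 2033.
Protein expression peaks: Feb 23, 2033 + 7 weeks = Apr 13, 2033.
The cells are harvested: Apr 13, 2033 + 35 days = May 18, 2033.
The cells reach confluence: Mar 20, 2033.
Transfection is performed: Mar 20, 2033 + 3 weeks = Apr 10, 2033.
The western blot is run: Apr 10, 2033 + 39 days = May 19, 2033.
Both prerequisites met — the cells are harvested (May 18, 2033), the western blot is run (May 19, 2033); the later is May 19, 2033.
The blot is imaged: May 19, 2033 + 15 days = Jun 3, 2033.

Jun 3, 2033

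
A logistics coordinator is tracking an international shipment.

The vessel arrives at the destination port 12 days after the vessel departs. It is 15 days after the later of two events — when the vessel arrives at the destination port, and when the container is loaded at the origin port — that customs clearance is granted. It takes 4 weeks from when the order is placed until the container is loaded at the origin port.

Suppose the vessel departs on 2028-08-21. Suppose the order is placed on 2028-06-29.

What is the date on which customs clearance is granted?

2028-09-17

The vessel departs: Aug 21, 2028.
The vessel arrives at the destination port: Aug 21, 2028 + 12 days = Sep 2, 2028.
The order is placed: Jun 29, 2028.
The container is loaded at the origin port: Jun 29, 2028 + 4 weeks = Jul 27, 2028.
Both prerequisites met — the vessel arrives at the destination port (Sep 2, 2028), the container is loaded at the origin port (Jul 27, 2028); the later is Sep 2, 2028.
Customs clearance is granted: Sep 2, 2028 + 15 days = Sep 17, 2028.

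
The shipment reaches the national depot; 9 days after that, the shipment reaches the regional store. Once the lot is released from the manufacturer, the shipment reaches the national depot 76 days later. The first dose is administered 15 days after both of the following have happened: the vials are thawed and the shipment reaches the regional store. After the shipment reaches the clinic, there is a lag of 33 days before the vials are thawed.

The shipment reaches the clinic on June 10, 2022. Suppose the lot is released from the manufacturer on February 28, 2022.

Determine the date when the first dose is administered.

July 28, 2022

The shipment reaches the clinic: Jun 10, 2022.
The vials are thawed: Jun 10, 2022 + 33 days = Jul 13, 2022.
The lot is released from the manufacturer: Feb 28, 2022.
The shipment reaches the national depot: Feb 28, 2022 + 76 days = May 15, 2022.
The shipment reaches the regional store: May 15, 2022 + 9 days = May 24, 2022.
Both prerequisites met — the vials are thawed (Jul 13, 2022), the shipment reaches the regional store (May 24, 2022); the later is Jul 13, 2022.
The first dose is administered: Jul 13, 2022 + 15 days = Jul 28, 2022.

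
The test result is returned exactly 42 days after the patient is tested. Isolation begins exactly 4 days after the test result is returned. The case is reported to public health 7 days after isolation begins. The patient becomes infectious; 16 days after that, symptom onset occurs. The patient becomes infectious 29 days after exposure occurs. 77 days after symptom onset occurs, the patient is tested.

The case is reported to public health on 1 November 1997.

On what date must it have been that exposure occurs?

10 May 1997

The case is reported to public health: Nov 1, 1997.
Isolation begins: Nov 1, 1997 − 7 days = Oct 25, 1997.
The test result is returned: Oct 25, 1997 − 4 days = Oct 21, 1997.
The patient is tested: Oct 21, 1997 − 42 days = Sep 9, 1997.
Symptom onset occurs: Sep 9, 1997 − 77 days = Jun 24, 1997.
The patient becomes infectious: Jun 24, 1997 − 16 days = Jun 8, 1997.
Exposure occurs: Jun 8, 1997 − 29 days = May 10, 1997.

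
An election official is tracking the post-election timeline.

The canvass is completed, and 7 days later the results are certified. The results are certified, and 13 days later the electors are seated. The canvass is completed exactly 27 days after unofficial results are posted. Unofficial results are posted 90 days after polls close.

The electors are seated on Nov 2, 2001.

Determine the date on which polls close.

Jun 18, 2001

The electors are seated: Nov 2, 2001.
The results are certified: Nov 2, 2001 − 13 days = Oct 20, 2001.
The canvass is completed: Oct 20, 2001 − 7 days = Oct 13, 2001.
Unofficial results are posted: Oct 13, 2001 − 27 days = Sep 16, 2001.
Polls close: Sep 16, 2001 − 90 days = Jun 18, 2001.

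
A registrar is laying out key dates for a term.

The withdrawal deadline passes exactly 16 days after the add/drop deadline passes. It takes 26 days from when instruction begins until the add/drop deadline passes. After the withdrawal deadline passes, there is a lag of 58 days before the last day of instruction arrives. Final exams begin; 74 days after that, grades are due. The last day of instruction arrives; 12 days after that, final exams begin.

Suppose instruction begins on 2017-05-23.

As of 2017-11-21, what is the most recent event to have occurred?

Instruction begins: May 23, 2017.
The add/drop deadline passes: May 23, 2017 + 26 days = Jun 18, 2017.
The withdrawal deadline passes: Jun 18, 2017 + 16 days = Jul 4, 2017.
The last day of instruction arrives: Jul 4, 2017 + 58 days = Aug 31, 2017.
Final exams begin: Aug 31, 2017 + 12 days = Sep 12, 2017.
Grades are due: Sep 12, 2017 + 74 days = Nov 25, 2017.
Nov 21, 2017 falls between when final exams begin (Sep 12, 2017) and when grades are due (Nov 25, 2017).

Final exams begin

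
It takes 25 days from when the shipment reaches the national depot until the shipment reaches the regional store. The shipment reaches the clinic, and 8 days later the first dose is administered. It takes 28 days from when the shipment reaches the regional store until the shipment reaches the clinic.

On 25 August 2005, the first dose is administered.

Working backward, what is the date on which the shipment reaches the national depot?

25 June 2005

The first dose is administered: Aug 25, 2005.
The shipment reaches the clinic: Aug 25, 2005 − 8 days = Aug 17, 2005.
The shipment reaches the regional store: Aug 17, 2005 − 28 days = Jul 20, 2005.
The shipment reaches the national depot: Jul 20, 2005 − 25 days = Jun 25, 2005.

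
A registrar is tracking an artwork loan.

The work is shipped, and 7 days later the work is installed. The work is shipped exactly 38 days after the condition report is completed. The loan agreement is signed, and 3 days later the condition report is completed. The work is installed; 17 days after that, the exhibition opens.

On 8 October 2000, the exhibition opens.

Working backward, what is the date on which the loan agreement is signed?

4 August 2000

The exhibition opens: Oct 8, 2000.
The work is installed: Oct 8, 2000 − 17 days = Sep 21, 2000.
The work is shipped: Sep 21, 2000 − 7 days = Sep 14, 2000.
The condition report is completed: Sep 14, 2000 − 38 days = Aug 7, 2000.
The loan agreement is signed: Aug 7, 2000 − 3 days = Aug 4, 2000.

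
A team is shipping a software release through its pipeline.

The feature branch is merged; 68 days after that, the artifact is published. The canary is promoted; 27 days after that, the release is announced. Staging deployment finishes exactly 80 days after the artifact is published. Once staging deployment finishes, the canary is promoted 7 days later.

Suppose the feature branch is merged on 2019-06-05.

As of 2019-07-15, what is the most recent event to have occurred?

The feature branch is merged: Jun 5, 2019.
The artifact is published: Jun 5, 2019 + 68 days = Aug 12, 2019.
Staging deployment finishes: Aug 12, 2019 + 80 days = Oct 31, 2019.
The canary is promoted: Oct 31, 2019 + 7 days = Nov 7, 2019.
The release is announced: Nov 7, 2019 + 27 days = Dec 4, 2019.
Jul 15, 2019 falls between when the feature branch is merged (Jun 5, 2019) and when the artifact is published (Aug 12, 2019).

The feature branch is merged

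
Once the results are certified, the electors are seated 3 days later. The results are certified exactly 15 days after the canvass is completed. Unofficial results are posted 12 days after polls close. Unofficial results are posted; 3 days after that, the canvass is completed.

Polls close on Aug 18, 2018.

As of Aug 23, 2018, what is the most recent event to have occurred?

Polls close: Aug 18, 2018.
Unofficial results are posted: Aug 18, 2018 + 12 days = Aug 30, 2018.
The canvass is completed: Aug 30, 2018 + 3 days = Sep 2, 2018.
The results are certified: Sep 2, 2018 + 15 days = Sep 17, 2018.
The electors are seated: Sep 17, 2018 + 3 days = Sep 20, 2018.
Aug 23, 2018 falls between when polls close (Aug 18, 2018) and when unofficial results are posted (Aug 30, 2018).

Polls close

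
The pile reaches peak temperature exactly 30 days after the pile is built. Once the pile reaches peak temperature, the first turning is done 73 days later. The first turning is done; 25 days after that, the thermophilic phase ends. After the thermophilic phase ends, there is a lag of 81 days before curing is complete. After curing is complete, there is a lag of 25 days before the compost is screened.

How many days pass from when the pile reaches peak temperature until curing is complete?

179 days

Causal path: the pile reaches peak temperature → the first turning is done → the thermophilic phase ends → curing is complete.
Total delay along the path: 73 + 25 + 81 = 179 days.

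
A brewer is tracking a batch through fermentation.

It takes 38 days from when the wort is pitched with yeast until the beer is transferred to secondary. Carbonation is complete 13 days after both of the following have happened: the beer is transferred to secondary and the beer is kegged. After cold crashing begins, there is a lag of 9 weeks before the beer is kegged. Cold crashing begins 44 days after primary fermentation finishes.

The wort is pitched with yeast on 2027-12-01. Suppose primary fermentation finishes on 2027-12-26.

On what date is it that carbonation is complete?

2028-04-24

The wort is pitched with yeast: Dec 1, 2027.
The beer is transferred to secondary: Dec 1, 2027 + 38 days = Jan 8, 2028.
Primary fermentation finishes: Dec 26, 2027.
Cold crashing begins: Dec 26, 2027 + 44 days = Feb 8, 2028.
The beer is kegged: Feb 8, 2028 + 9 weeks = Apr 11, 2028.
Both prerequisites met — the beer is transferred to secondary (Jan 8, 2028), the beer is kegged (Apr 11, 2028); the later is Apr 11, 2028.
Carbonation is complete: Apr 11, 2028 + 13 days = Apr 24, 2028.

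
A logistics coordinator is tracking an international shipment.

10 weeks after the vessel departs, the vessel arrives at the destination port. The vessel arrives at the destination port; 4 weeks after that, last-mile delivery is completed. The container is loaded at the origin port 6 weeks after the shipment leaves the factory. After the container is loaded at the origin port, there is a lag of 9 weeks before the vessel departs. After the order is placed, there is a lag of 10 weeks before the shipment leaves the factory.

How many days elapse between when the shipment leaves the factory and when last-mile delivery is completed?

Causal path: the shipment leaves the factory → the container is loaded at the origin port → the vessel departs → the vessel arrives at the destination port → last-mile delivery is completed.
Total delay along the path: 6 + 9 + 10 + 4 weeks = 29 weeks = 203 days.

203 days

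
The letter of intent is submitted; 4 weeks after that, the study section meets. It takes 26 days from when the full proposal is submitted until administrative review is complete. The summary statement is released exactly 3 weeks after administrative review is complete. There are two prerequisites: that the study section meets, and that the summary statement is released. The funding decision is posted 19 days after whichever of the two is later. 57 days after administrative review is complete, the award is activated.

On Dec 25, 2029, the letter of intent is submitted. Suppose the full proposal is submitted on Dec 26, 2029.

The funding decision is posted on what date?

The letter of intent is submitted: Dec 25, 2029.
The study section meets: Dec 25, 2029 + 4 weeks = Jan 22, 2030.
The full proposal is submitted: Dec 26, 2029.
Administrative review is complete: Dec 26, 2029 + 26 days = Jan 21, 2030.
The summary statement is released: Jan 21, 2030 + 3 weeks = Feb 11, 2030.
Both prerequisites met — the study section meets (Jan 22, 2030), the summary statement is released (Feb 11, 2030); the later is Feb 11, 2030.
The funding decision is posted: Feb 11, 2030 + 19 days = Mar 2, 2030.

Mar 2, 2030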